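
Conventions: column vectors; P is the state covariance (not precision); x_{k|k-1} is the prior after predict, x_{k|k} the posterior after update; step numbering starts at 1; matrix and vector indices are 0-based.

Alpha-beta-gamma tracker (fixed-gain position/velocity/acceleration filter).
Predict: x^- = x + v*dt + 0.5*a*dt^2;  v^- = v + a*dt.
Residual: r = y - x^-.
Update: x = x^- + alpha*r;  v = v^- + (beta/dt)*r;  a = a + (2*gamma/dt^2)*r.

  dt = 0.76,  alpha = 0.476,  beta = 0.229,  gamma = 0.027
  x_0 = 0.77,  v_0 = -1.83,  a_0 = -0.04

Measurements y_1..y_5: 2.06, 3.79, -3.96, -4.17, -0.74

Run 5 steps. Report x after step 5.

x_post = -2.6231

step 1: x_pred=-0.6324  r=2.6924  x^+=0.6492  v^+=-1.0492  a^+=0.2117
step 2: x_pred=-0.0870  r=3.8770  x^+=1.7584  v^+=0.2800  a^+=0.5742
step 3: x_pred=2.1370  r=-6.0970  x^+=-0.7652  v^+=-1.1208  a^+=0.0042
step 4: x_pred=-1.6158  r=-2.5542  x^+=-2.8316  v^+=-1.8873  a^+=-0.2346
step 5: x_pred=-4.3337  r=3.5937  x^+=-2.6231  v^+=-0.9828  a^+=0.1013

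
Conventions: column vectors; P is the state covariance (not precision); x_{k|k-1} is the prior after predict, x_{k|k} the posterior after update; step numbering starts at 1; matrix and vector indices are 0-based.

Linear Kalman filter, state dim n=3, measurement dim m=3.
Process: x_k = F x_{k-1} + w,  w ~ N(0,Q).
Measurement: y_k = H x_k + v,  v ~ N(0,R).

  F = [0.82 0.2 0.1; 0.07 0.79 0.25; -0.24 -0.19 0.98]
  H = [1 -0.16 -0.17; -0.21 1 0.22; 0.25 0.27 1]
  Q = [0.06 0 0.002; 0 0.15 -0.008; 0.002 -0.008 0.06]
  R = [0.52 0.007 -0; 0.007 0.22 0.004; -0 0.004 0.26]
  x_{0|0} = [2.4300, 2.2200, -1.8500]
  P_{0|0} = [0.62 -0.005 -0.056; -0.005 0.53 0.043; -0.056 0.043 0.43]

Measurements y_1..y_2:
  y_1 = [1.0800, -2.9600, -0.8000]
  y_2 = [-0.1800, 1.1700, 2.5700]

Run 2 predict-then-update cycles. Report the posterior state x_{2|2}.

x_post = [0.4259, 0.1507, 0.4845]

step 1: x^-=[2.2516, 1.4614, -2.8180]  P^-=[0.4933 0.1204 -0.1330; 0.1204 0.5252 0.0392; -0.1330 0.0392 0.5377]  S=[1.0511 -0.1183 -0.0985; -0.1183 0.7719 0.3236; -0.0985 0.3236 0.8377]  K=[0.4824 0.0270 0.0735; 0.1045 0.6730 0.0043; -0.1669 -0.0416 0.6112]  nu=[-1.4168, -3.3286, 1.0605]  x^+=[1.5561, -0.9221, -1.7947]  P^+=[0.2524 0.0768 -0.0646; 0.0768 0.1790 -0.0637; -0.0646 -0.0637 0.1921]
step 2: x^-=[0.9121, -1.0682, -1.9571]  P^-=[0.2508 0.0765 -0.1129; 0.0765 0.2560 -0.0545; -0.1129 -0.0545 0.3266]  S=[0.7978 -0.0375 -0.0832; -0.0375 0.4572 0.1064; -0.0832 0.1064 0.5454]  K=[0.3233 0.0266 -0.0101; 0.0774 0.5110 -0.0259; -0.1494 -0.0399 0.5051]  nu=[-1.5957, 2.8603, 4.5875]  x^+=[0.4259, 0.1507, 0.4845]  P^+=[0.1672 0.0563 -0.0595; 0.0563 0.1369 -0.0557; -0.0595 -0.0557 0.1611]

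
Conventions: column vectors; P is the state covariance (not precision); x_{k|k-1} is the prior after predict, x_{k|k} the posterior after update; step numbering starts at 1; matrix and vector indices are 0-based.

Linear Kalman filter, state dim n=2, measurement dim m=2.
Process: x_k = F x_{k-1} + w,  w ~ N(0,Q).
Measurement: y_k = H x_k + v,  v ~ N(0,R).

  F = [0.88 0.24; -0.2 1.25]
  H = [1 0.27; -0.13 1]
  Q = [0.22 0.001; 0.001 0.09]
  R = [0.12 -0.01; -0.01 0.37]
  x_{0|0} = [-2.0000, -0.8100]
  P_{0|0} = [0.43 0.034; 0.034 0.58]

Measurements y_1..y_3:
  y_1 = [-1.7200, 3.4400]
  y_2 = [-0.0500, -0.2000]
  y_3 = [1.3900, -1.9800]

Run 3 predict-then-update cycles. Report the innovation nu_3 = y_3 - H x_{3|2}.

step 1: x^-=[-1.9544, -0.6125]  P^-=[0.6008 0.1351; 0.1351 0.9964]  S=[0.8664 0.3113; 0.3113 1.3415]  K=[0.7858 -0.1399; 0.2229 0.6780]  nu=[0.3998, 3.7984]  x^+=[-2.1715, 2.0519]  P^+=[0.1080 -0.0456; -0.0456 0.2427]
step 2: x^-=[-1.4185, 2.9992]  P^-=[0.2984 0.0069; 0.0069 0.4963]  S=[0.4583 0.0918; 0.0918 0.8696]  K=[0.6768 -0.1082; 0.1974 0.5489]  nu=[0.5587, -3.3836]  x^+=[-0.6743, 1.2523]  P^+=[0.0917 -0.0349; -0.0349 0.1966]
step 3: x^-=[-0.2928, 1.7002]  P^-=[0.2876 0.0071; 0.0071 0.4183]  S=[0.4420 0.0724; 0.0724 0.7913]  K=[0.6715 -0.0997; 0.1881 0.5102]  nu=[1.2238, -3.7182]  x^+=[0.8996, 0.0332]  P^+=[0.0902 -0.0319; -0.0319 0.1828]

innov = [1.2238, -3.7182]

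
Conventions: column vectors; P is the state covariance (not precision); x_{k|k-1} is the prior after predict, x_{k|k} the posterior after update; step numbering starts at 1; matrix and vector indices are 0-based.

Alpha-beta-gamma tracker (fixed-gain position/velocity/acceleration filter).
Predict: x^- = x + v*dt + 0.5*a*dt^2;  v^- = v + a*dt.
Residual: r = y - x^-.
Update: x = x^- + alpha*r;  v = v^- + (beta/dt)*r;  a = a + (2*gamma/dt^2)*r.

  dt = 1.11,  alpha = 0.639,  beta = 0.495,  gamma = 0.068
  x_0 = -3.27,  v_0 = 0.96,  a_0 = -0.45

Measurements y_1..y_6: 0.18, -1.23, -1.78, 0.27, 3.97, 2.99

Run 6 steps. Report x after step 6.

x_post = 3.4403

step 1: x_pred=-2.4816  r=2.6616  x^+=-0.7808  v^+=1.6474  a^+=-0.1562
step 2: x_pred=0.9516  r=-2.1816  x^+=-0.4424  v^+=0.5012  a^+=-0.3970
step 3: x_pred=-0.1307  r=-1.6493  x^+=-1.1846  v^+=-0.6750  a^+=-0.5791
step 4: x_pred=-2.2906  r=2.5606  x^+=-0.6544  v^+=-0.1759  a^+=-0.2964
step 5: x_pred=-1.0322  r=5.0022  x^+=2.1642  v^+=1.7258  a^+=0.2557
step 6: x_pred=4.2374  r=-1.2474  x^+=3.4403  v^+=1.4534  a^+=0.1180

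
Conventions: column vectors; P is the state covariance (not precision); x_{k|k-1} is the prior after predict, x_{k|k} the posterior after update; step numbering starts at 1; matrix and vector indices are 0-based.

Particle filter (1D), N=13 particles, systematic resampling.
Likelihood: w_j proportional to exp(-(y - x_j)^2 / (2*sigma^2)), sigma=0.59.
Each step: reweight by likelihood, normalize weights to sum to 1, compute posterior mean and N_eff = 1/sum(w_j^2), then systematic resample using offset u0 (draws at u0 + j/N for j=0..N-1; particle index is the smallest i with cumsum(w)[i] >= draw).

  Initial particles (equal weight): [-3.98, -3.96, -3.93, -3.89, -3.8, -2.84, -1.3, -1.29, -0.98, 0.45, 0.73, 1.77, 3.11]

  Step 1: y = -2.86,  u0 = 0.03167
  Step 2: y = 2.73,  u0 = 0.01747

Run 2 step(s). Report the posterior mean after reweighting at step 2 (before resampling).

post_mean = -2.8400

step 1: w=[0.0787, 0.0838, 0.0920, 0.1039, 0.1340, 0.4764, 0.0145, 0.0138, 0.0030, 0.0000, 0.0000, 0.0000, 0.0000]  mean=-3.3123  Neff=3.6000  idx=[0, 1, 2, 3, 3, 4, 5, 5, 5, 5, 5, 5, 5]
step 2: w=[0.0000, 0.0000, 0.0000, 0.0000, 0.0000, 0.0000, 0.1429, 0.1429, 0.1429, 0.1429, 0.1429, 0.1429, 0.1429]  mean=-2.8400  Neff=7.0000  idx=[6, 6, 7, 7, 8, 8, 9, 9, 10, 10, 11, 12, 12]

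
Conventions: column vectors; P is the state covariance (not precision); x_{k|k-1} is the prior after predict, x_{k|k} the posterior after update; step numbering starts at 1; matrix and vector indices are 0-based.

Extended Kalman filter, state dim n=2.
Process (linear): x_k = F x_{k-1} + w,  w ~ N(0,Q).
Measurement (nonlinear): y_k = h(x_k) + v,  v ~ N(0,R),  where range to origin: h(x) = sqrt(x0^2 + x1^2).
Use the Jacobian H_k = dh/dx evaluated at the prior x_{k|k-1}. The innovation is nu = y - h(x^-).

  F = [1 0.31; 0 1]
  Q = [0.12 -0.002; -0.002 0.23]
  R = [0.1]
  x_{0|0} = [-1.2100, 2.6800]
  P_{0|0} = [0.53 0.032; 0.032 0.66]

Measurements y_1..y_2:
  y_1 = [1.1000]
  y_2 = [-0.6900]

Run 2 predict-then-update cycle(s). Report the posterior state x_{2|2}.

x_post = [-0.0921, -0.2396]

step 1: x^-=[-0.3792, 2.6800]  P^-=[0.7333 0.2346; 0.2346 0.8900]  H_jac=[-0.1401 0.9901]  S=[0.9218]  K=[0.1405; 0.9203]  nu=[-1.6067]  x^+=[-0.6050, 1.2014]  P^+=[0.7151 0.1154; 0.1154 0.1093]
step 2: x^-=[-0.2326, 1.2014]  P^-=[0.9171 0.1472; 0.1472 0.3393]  H_jac=[-0.1901 0.9818]  S=[0.4052]  K=[-0.0734; 0.7530]  nu=[-1.9137]  x^+=[-0.0921, -0.2396]  P^+=[0.9149 0.1696; 0.1696 0.1095]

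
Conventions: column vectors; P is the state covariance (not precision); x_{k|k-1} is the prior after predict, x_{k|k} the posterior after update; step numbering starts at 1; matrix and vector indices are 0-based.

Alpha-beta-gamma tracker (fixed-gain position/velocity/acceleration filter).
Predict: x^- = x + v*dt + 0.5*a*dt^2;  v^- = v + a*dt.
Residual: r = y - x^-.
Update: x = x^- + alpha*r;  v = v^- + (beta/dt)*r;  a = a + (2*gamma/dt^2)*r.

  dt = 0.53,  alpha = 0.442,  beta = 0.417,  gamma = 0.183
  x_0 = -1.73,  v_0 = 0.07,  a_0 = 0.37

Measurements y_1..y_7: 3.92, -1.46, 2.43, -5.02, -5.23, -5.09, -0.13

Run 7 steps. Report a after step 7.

step 1: x_pred=-1.6409  r=5.5609  x^+=0.8170  v^+=4.6414  a^+=7.6156
step 2: x_pred=4.3466  r=-5.8066  x^+=1.7801  v^+=4.1091  a^+=0.0500
step 3: x_pred=3.9649  r=-1.5349  x^+=3.2865  v^+=2.9280  a^+=-1.9500
step 4: x_pred=4.5644  r=-9.5844  x^+=0.3281  v^+=-5.6465  a^+=-14.4380
step 5: x_pred=-4.6924  r=-0.5376  x^+=-4.9300  v^+=-13.7217  a^+=-15.1386
step 6: x_pred=-14.3287  r=9.2387  x^+=-10.2452  v^+=-14.4762  a^+=-3.1010
step 7: x_pred=-18.3531  r=18.2231  x^+=-10.2985  v^+=-1.7819  a^+=20.6429

a_post = 20.6429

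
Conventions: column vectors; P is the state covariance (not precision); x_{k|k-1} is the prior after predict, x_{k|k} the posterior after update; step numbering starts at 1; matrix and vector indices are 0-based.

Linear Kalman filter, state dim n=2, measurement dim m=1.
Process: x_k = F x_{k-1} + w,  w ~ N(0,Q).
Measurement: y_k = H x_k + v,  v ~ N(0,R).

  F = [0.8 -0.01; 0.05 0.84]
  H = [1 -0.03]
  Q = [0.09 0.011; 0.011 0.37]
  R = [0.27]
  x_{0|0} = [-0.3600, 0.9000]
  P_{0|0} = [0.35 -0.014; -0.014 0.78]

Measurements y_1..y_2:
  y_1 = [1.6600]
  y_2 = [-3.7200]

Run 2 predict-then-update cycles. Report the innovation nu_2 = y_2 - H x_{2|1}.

innov = [-4.3080]

step 1: x^-=[-0.2970, 0.7380]  P^-=[0.3143 0.0090; 0.0090 0.9201]  S=[0.5846]  K=[0.5372; -0.0317]  nu=[1.9791]  x^+=[0.7662, 0.6752]  P^+=[0.1456 0.0190; 0.0190 0.9195]
step 2: x^-=[0.6062, 0.6055]  P^-=[0.1830 0.0219; 0.0219 1.0207]  S=[0.4526]  K=[0.4028; -0.0193]  nu=[-4.3080]  x^+=[-1.1293, 0.6888]  P^+=[0.1095 0.0254; 0.0254 1.0206]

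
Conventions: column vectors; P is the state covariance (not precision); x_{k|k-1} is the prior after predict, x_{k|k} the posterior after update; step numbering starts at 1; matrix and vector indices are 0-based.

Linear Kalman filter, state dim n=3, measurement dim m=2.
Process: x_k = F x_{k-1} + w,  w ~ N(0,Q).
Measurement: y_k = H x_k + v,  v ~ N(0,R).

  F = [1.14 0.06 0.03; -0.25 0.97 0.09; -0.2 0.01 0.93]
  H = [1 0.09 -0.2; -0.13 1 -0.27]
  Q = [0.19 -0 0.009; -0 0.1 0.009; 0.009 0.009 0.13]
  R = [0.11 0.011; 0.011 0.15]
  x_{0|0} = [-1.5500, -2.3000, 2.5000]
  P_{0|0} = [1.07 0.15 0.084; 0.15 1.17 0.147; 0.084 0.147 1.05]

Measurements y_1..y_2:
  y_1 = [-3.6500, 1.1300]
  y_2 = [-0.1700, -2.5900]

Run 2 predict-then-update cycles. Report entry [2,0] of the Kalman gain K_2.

K[2,0] = 0.0622

step 1: x^-=[-1.8300, -1.6185, 2.6120]  P^-=[1.6125 -0.0573 -0.1083; -0.0573 1.2254 0.2440; -0.1083 0.2440 1.0519]  S=[1.7987 -0.1165; -0.1165 1.3549]  K=[0.8993 -0.0981; 0.0584 0.8663; -0.1671 -0.0336]  nu=[-1.1519, 3.2158]  x^+=[-3.1815, 1.1002, 2.6966]  P^+=[0.1242 0.0534 0.1560; 0.0534 0.2142 0.2838; 0.1560 0.2838 1.0015]
step 2: x^-=[-3.4800, 2.1052, 3.1551]  P^-=[0.3721 0.0627 0.1891; 0.0627 0.3340 0.3078; 0.1891 0.3078 0.9482]  S=[0.4473 -0.0093; -0.0093 0.3902]  K=[0.7584 -0.0760; 0.0827 0.6241; 0.0622 0.0712]  nu=[3.7516, -4.2957]  x^+=[-0.3084, -0.2654, 3.0824]  P^+=[0.1115 0.0575 0.1706; 0.0575 0.1799 0.2886; 0.1706 0.2886 0.9446]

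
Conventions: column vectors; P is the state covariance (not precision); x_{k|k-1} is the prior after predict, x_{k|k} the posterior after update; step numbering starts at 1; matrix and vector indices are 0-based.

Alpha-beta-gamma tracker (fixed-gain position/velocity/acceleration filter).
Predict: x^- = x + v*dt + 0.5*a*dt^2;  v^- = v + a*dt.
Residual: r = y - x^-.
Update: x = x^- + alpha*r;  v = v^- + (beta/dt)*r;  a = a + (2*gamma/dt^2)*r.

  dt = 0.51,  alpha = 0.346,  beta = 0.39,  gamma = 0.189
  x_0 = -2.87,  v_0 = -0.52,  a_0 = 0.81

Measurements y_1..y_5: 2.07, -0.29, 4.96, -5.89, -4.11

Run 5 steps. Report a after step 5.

a_post = -27.1928

step 1: x_pred=-3.0299  r=5.0999  x^+=-1.2653  v^+=3.7930  a^+=8.2216
step 2: x_pred=1.7383  r=-2.0283  x^+=1.0365  v^+=6.4349  a^+=5.2738
step 3: x_pred=5.0042  r=-0.0442  x^+=4.9889  v^+=9.0908  a^+=5.2096
step 4: x_pred=10.3027  r=-16.1927  x^+=4.7000  v^+=-0.6350  a^+=-18.3231
step 5: x_pred=1.9933  r=-6.1033  x^+=-0.1185  v^+=-14.6470  a^+=-27.1928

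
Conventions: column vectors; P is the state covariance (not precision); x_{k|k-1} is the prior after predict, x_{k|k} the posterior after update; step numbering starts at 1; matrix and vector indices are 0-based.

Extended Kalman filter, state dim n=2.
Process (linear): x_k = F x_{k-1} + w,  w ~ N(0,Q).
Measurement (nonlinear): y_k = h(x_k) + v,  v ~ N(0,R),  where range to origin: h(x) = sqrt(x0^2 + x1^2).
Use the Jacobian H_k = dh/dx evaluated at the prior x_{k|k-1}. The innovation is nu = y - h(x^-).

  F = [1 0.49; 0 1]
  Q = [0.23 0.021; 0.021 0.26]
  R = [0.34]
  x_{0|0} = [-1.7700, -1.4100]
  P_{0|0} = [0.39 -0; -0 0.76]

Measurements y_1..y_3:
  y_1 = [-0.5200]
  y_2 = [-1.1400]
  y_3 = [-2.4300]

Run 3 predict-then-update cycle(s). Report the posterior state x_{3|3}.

x_post = [1.6530, 1.1075]

step 1: x^-=[-2.4609, -1.4100]  P^-=[0.8025 0.3934; 0.3934 1.0200]  H_jac=[-0.8677 -0.4971]  S=[1.5356]  K=[-0.5808; -0.5525]  nu=[-3.3562]  x^+=[-0.5117, 0.4443]  P^+=[0.2845 -0.0993; -0.0993 0.5512]
step 2: x^-=[-0.2940, 0.4443]  P^-=[0.5495 0.1918; 0.1918 0.8112]  H_jac=[-0.5518 0.8340]  S=[0.8950]  K=[-0.1601; 0.6377]  nu=[-1.6727]  x^+=[-0.0262, -0.6224]  P^+=[0.5266 0.2831; 0.2831 0.4473]
step 3: x^-=[-0.3311, -0.6224]  P^-=[1.1414 0.5233; 0.5233 0.7073]  H_jac=[-0.4697 -0.8828]  S=[1.5771]  K=[-0.6329; -0.5518]  nu=[-3.1350]  x^+=[1.6530, 1.1075]  P^+=[0.5097 -0.0274; -0.0274 0.2271]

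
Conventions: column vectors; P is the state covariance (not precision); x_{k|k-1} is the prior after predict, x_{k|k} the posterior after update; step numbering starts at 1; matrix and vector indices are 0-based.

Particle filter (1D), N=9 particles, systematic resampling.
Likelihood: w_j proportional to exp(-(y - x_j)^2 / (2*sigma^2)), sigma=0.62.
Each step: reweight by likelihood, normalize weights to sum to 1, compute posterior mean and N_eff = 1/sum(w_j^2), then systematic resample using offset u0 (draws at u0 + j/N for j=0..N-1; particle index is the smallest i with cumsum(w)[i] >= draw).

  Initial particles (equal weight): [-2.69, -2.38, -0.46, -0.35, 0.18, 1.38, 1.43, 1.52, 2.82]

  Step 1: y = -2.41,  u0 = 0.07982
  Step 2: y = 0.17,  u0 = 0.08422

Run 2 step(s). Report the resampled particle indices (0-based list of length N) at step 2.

resampled_idx = [4, 4, 5, 5, 6, 7, 7, 8, 8]

step 1: w=[0.4720, 0.5221, 0.0037, 0.0021, 0.0001, 0.0000, 0.0000, 0.0000, 0.0000]  mean=-2.5147  Neff=2.0186  idx=[0, 0, 0, 0, 1, 1, 1, 1, 1]
step 2: w=[0.0207, 0.0207, 0.0207, 0.0207, 0.1834, 0.1834, 0.1834, 0.1834, 0.1834]  mean=-2.4057  Neff=5.8838  idx=[4, 4, 5, 5, 6, 7, 7, 8, 8]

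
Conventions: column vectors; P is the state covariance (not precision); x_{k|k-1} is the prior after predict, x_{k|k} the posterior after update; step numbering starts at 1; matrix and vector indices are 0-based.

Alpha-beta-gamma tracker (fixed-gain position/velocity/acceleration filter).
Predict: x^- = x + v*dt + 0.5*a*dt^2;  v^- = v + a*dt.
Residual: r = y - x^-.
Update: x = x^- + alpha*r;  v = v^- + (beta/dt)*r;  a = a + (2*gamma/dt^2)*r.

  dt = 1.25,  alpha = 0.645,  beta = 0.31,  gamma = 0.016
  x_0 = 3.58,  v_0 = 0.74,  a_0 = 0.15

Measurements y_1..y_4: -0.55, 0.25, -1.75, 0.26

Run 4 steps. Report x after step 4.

step 1: x_pred=4.6222  r=-5.1722  x^+=1.2861  v^+=-0.3552  a^+=0.0441
step 2: x_pred=0.8766  r=-0.6266  x^+=0.4724  v^+=-0.4555  a^+=0.0312
step 3: x_pred=-0.0725  r=-1.6775  x^+=-1.1545  v^+=-0.8325  a^+=-0.0031
step 4: x_pred=-2.1975  r=2.4575  x^+=-0.6124  v^+=-0.2269  a^+=0.0472

x_post = -0.6124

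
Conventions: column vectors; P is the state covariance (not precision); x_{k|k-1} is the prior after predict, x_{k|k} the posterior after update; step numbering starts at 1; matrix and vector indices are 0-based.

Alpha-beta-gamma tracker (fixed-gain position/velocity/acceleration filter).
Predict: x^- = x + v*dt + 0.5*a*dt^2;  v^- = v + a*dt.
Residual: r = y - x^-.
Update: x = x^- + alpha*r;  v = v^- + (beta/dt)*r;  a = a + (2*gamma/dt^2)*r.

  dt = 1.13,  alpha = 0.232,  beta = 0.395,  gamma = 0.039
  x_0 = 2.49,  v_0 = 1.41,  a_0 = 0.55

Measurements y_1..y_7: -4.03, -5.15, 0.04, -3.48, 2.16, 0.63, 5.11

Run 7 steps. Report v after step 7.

v_post = 5.1893

step 1: x_pred=4.4344  r=-8.4644  x^+=2.4707  v^+=-0.9273  a^+=0.0329
step 2: x_pred=1.4439  r=-6.5939  x^+=-0.0859  v^+=-3.1950  a^+=-0.3698
step 3: x_pred=-3.9324  r=3.9724  x^+=-3.0108  v^+=-2.2244  a^+=-0.1272
step 4: x_pred=-5.6055  r=2.1255  x^+=-5.1124  v^+=-1.6251  a^+=0.0027
step 5: x_pred=-6.9471  r=9.1071  x^+=-4.8342  v^+=1.5614  a^+=0.5590
step 6: x_pred=-2.7130  r=3.3430  x^+=-1.9374  v^+=3.3616  a^+=0.7632
step 7: x_pred=2.3484  r=2.7616  x^+=2.9891  v^+=5.1893  a^+=0.9319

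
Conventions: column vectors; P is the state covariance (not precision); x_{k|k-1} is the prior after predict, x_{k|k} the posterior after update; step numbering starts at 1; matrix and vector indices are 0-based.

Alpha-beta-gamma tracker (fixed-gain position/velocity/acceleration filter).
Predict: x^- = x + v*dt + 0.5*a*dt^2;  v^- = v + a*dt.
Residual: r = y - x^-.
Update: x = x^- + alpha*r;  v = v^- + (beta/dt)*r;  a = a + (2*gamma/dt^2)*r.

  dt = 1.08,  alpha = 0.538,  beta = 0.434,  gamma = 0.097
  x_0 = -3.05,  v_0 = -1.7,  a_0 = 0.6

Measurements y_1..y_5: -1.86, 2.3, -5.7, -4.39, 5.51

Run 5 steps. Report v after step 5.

v_post = 2.2308

step 1: x_pred=-4.5361  r=2.6761  x^+=-3.0963  v^+=0.0234  a^+=1.0451
step 2: x_pred=-2.4616  r=4.7616  x^+=0.1001  v^+=3.0655  a^+=1.8371
step 3: x_pred=4.4823  r=-10.1823  x^+=-0.9958  v^+=0.9578  a^+=0.1435
step 4: x_pred=0.1223  r=-4.5123  x^+=-2.3053  v^+=-0.7005  a^+=-0.6070
step 5: x_pred=-3.4159  r=8.9259  x^+=1.3863  v^+=2.2308  a^+=0.8776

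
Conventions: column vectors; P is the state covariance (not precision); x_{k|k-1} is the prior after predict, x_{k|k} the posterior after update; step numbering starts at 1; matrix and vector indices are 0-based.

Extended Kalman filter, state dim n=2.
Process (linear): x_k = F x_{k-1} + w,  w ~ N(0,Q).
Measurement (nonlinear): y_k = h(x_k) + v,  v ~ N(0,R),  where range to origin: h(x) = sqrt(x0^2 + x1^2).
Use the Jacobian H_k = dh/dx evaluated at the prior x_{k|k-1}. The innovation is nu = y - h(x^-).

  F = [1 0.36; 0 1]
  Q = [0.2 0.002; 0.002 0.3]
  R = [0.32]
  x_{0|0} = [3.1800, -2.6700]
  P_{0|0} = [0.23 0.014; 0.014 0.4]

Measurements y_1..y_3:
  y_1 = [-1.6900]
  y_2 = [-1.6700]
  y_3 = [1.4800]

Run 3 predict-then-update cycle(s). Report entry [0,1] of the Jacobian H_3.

step 1: x^-=[2.2188, -2.6700]  P^-=[0.4919 0.1600; 0.1600 0.7000]  H_jac=[0.6391 -0.7691]  S=[0.7777]  K=[0.2460; -0.5608]  nu=[-5.1616]  x^+=[0.9489, 0.2244]  P^+=[0.4448 0.2673; 0.2673 0.4554]
step 2: x^-=[1.0296, 0.2244]  P^-=[0.8963 0.4333; 0.4333 0.7554]  H_jac=[0.9771 0.2130]  S=[1.3902]  K=[0.6963; 0.4202]  nu=[-2.7238]  x^+=[-0.8670, -0.9202]  P^+=[0.2223 0.0265; 0.0265 0.5099]
step 3: x^-=[-1.1982, -0.9202]  P^-=[0.5074 0.2121; 0.2121 0.8099]  H_jac=[-0.7931 -0.6091]  S=[1.1445]  K=[-0.4645; -0.5780]  nu=[-0.0308]  x^+=[-1.1839, -0.9024]  P^+=[0.2605 -0.0952; -0.0952 0.4276]

H_jac[0,1] = -0.6091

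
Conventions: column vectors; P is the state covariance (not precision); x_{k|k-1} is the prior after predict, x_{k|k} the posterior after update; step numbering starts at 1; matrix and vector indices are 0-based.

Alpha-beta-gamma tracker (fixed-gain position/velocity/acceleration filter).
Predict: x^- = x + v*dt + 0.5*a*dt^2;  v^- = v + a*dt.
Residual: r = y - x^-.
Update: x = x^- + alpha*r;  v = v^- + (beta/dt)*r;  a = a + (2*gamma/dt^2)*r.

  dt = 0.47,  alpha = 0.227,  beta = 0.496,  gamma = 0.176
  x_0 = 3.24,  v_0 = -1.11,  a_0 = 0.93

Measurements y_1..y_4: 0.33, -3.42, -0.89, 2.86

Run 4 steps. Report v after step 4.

v_post = 3.1942

step 1: x_pred=2.8210  r=-2.4910  x^+=2.2556  v^+=-3.3017  a^+=-3.0394
step 2: x_pred=0.3680  r=-3.7880  x^+=-0.4918  v^+=-8.7278  a^+=-9.0756
step 3: x_pred=-5.5963  r=4.7063  x^+=-4.5280  v^+=-8.0267  a^+=-1.5761
step 4: x_pred=-8.4746  r=11.3346  x^+=-5.9017  v^+=3.1942  a^+=16.4853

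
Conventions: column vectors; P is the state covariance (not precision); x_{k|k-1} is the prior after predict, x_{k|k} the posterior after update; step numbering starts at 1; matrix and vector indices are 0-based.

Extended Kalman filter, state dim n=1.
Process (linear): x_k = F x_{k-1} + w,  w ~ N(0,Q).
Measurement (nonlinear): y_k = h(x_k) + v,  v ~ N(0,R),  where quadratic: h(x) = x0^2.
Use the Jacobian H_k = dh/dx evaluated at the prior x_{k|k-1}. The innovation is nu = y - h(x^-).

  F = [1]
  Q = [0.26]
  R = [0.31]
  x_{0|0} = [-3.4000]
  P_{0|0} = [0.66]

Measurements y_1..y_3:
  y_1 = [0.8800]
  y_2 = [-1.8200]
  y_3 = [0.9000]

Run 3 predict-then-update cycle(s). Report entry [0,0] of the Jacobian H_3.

H_jac[0,0] = -1.0756

step 1: x^-=[-3.4000]  P^-=[0.9200]  H_jac=[-6.8000]  S=[42.8508]  K=[-0.1460]  nu=[-10.6800]  x^+=[-1.8408]  P^+=[0.0067]
step 2: x^-=[-1.8408]  P^-=[0.2667]  H_jac=[-3.6815]  S=[3.9242]  K=[-0.2502]  nu=[-5.2084]  x^+=[-0.5378]  P^+=[0.0211]
step 3: x^-=[-0.5378]  P^-=[0.2811]  H_jac=[-1.0756]  S=[0.6352]  K=[-0.4760]  nu=[0.6108]  x^+=[-0.8285]  P^+=[0.1372]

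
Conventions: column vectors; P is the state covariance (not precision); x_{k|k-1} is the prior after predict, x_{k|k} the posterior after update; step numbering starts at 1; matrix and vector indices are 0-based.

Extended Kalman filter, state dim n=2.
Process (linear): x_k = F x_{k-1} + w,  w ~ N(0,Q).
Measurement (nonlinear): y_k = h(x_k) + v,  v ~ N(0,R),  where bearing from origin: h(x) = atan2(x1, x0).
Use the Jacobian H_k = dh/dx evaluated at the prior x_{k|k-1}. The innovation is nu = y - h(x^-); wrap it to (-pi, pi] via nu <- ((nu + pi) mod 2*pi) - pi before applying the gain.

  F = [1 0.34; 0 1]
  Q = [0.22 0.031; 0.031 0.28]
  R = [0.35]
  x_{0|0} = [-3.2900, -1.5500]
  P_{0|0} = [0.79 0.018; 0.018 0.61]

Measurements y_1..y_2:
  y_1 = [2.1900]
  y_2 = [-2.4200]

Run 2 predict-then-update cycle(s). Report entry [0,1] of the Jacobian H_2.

H_jac[0,1] = -0.2225

step 1: x^-=[-3.8170, -1.5500]  P^-=[1.0928 0.2564; 0.2564 0.8900]  H_jac=[0.0913 -0.2249]  S=[0.3936]  K=[0.1070; -0.4490]  nu=[-1.3373]  x^+=[-3.9602, -0.9495]  P^+=[1.0882 0.2753; 0.2753 0.8106]
step 2: x^-=[-4.2830, -0.9495]  P^-=[1.5892 0.5819; 0.5819 1.0906]  H_jac=[0.0493 -0.2225]  S=[0.3951]  K=[-0.1293; -0.5416]  nu=[0.5034]  x^+=[-4.3481, -1.2222]  P^+=[1.5826 0.5543; 0.5543 0.9747]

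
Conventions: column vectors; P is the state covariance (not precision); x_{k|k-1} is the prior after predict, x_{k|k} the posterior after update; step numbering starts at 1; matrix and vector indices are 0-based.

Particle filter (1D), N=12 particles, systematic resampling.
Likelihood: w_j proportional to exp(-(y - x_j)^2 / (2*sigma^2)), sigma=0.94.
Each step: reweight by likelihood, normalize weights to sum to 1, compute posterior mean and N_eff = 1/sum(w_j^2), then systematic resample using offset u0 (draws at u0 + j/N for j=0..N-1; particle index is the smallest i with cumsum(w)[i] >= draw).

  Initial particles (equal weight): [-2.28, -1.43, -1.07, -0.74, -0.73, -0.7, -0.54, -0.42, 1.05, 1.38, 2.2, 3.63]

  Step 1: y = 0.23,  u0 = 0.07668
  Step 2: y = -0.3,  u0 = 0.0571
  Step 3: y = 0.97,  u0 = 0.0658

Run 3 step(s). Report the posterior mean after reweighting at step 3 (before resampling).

post_mean = -0.1345

step 1: w=[0.0055, 0.0405, 0.0741, 0.1132, 0.1144, 0.1181, 0.1378, 0.1518, 0.1317, 0.0912, 0.0214, 0.0003]  mean=-0.2254  Neff=8.6830  idx=[2, 3, 4, 4, 5, 6, 6, 7, 7, 8, 9, 10]
step 2: w=[0.0809, 0.1015, 0.1020, 0.1020, 0.1034, 0.1096, 0.1096, 0.1123, 0.1123, 0.0404, 0.0229, 0.0033]  mean=-0.5143  Neff=10.0281  idx=[0, 1, 2, 3, 4, 4, 5, 6, 7, 7, 8, 9]
step 3: w=[0.0261, 0.0525, 0.0535, 0.0535, 0.0567, 0.0567, 0.0756, 0.0756, 0.0920, 0.0920, 0.0920, 0.2737]  mean=-0.1345  Neff=7.8529  idx=[1, 3, 4, 6, 7, 8, 9, 10, 11, 11, 11, 11]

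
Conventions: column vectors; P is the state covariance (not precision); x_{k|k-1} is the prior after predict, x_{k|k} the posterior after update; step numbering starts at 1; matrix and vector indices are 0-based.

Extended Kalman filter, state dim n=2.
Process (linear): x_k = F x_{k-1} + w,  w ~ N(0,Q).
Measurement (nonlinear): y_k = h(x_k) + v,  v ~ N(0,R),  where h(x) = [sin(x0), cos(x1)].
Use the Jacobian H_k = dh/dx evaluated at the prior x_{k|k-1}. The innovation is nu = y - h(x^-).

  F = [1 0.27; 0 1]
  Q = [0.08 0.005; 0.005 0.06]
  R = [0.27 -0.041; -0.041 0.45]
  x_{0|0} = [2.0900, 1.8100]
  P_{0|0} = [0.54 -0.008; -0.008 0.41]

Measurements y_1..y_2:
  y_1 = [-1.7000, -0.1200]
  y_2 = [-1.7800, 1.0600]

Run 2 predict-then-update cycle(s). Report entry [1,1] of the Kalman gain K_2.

step 1: x^-=[2.5787, 1.8100]  P^-=[0.6456 0.1077; 0.1077 0.4700]  H_jac=[-0.8457 0.0000; 0.0000 -0.9715]  S=[0.7317 0.0475; 0.0475 0.8936]  K=[-0.7411 -0.0777; -0.0916 -0.5061]  nu=[-2.2336, 0.1169]  x^+=[4.2249, 1.9555]  P^+=[0.2328 0.0047; 0.0047 0.2306]
step 2: x^-=[4.7529, 1.9555]  P^-=[0.3322 0.0720; 0.0720 0.2906]  H_jac=[0.0405 0.0000; 0.0000 -0.9269]  S=[0.2705 -0.0437; -0.0437 0.6996]  K=[0.0347 -0.0932; -0.0519 -0.3882]  nu=[-0.7808, 1.4353]  x^+=[4.5921, 1.4389]  P^+=[0.3255 0.0468; 0.0468 0.1862]

K[1,1] = -0.3882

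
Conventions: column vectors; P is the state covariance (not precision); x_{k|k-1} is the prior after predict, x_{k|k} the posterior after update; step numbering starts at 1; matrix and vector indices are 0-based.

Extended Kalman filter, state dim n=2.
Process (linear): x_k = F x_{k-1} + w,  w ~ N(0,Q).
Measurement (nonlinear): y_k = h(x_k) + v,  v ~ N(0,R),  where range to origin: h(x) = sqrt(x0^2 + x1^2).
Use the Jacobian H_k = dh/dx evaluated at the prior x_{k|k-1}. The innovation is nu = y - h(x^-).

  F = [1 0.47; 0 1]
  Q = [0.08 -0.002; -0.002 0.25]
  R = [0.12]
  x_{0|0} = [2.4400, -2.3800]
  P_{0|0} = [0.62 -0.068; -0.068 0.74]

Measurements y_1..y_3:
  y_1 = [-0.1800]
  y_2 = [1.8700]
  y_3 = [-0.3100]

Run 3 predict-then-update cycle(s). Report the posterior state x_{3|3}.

step 1: x^-=[1.3214, -2.3800]  P^-=[0.7995 0.2778; 0.2778 0.9900]  H_jac=[0.4854 -0.8743]  S=[0.8293]  K=[0.1751; -0.8811]  nu=[-2.9022]  x^+=[0.8132, 0.1770]  P^+=[0.7741 0.4058; 0.4058 0.3462]
step 2: x^-=[0.8964, 0.1770]  P^-=[1.3120 0.5665; 0.5665 0.5962]  H_jac=[0.9810 0.1938]  S=[1.6205]  K=[0.8620; 0.4142]  nu=[0.9563]  x^+=[1.7207, 0.5732]  P^+=[0.1078 -0.0122; -0.0122 0.3181]
step 3: x^-=[1.9901, 0.5732]  P^-=[0.2467 0.1354; 0.1354 0.5681]  H_jac=[0.9609 0.2768]  S=[0.4633]  K=[0.5925; 0.6201]  nu=[-2.3810]  x^+=[0.5794, -0.9034]  P^+=[0.0840 -0.0349; -0.0349 0.3900]

x_post = [0.5794, -0.9034]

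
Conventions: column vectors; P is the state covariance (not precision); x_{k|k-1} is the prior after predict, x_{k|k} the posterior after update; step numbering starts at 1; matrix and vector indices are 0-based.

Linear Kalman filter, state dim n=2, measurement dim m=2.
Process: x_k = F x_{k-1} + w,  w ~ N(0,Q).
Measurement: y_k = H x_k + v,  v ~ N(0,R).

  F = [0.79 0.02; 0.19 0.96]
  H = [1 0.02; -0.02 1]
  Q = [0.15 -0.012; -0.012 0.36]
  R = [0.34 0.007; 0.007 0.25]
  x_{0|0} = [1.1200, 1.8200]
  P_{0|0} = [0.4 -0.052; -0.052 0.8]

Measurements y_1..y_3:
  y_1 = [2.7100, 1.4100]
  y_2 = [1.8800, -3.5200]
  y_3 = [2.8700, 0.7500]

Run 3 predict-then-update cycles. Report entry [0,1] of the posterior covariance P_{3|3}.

step 1: x^-=[0.9212, 1.9600]  P^-=[0.3983 0.0238; 0.0238 1.0928]  S=[0.7397 0.0446; 0.0446 1.3420]  K=[0.5395 -0.0062; 0.0126 0.8135]  nu=[1.7496, -0.5316]  x^+=[1.8684, 1.5496]  P^+=[0.1833 0.0059; 0.0059 0.2036]
step 2: x^-=[1.5070, 1.8426]  P^-=[0.2646 0.0239; 0.0239 0.5564]  S=[0.6058 0.0367; 0.0367 0.8055]  K=[0.4374 0.0032; 0.0160 0.6894]  nu=[0.3361, -5.3324]  x^+=[1.6372, -1.8281]  P^+=[0.1486 0.0068; 0.0068 0.1726]
step 3: x^-=[1.2568, -1.4439]  P^-=[0.2430 0.0188; 0.0188 0.5269]  S=[0.5840 0.0315; 0.0315 0.7763]  K=[0.4167 0.0011; 0.0137 0.6777]  nu=[1.6421, 2.2191]  x^+=[1.9435, 0.0826]  P^+=[0.1416 0.0060; 0.0060 0.1697]

P_post[0,1] = 0.0060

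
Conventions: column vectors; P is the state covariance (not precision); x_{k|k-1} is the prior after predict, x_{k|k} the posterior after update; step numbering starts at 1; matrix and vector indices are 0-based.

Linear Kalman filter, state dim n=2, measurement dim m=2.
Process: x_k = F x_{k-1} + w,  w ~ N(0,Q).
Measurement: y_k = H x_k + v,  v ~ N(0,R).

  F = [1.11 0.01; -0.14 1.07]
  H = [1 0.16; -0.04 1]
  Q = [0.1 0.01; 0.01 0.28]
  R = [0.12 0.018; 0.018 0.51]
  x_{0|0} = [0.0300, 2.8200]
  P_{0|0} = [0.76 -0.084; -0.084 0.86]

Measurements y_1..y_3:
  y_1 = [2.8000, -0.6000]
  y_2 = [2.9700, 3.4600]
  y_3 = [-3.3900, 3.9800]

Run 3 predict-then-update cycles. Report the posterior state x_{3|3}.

step 1: x^-=[0.0615, 3.0132]  P^-=[1.0346 -0.1986; -0.1986 1.3047]  S=[1.1245 -0.0119; -0.0119 1.8322]  K=[0.8905 -0.1252; 0.0167 0.7165]  nu=[2.2564, -3.6107]  x^+=[2.5228, 0.4636]  P^+=[0.1115 -0.0433; -0.0433 0.3640]
step 2: x^-=[2.8049, 0.1429]  P^-=[0.2365 -0.0549; -0.0549 0.7119]  S=[0.3572 0.0679; 0.0679 1.2267]  K=[0.6544 -0.0887; 0.0552 0.5791]  nu=[0.1422, 3.4293]  x^+=[2.5939, 2.1366]  P^+=[0.0818 -0.0302; -0.0302 0.2951]
step 3: x^-=[2.9006, 1.9230]  P^-=[0.2001 -0.0353; -0.0353 0.6285]  S=[0.3249 0.0754; 0.0754 1.1417]  K=[0.6168 -0.0787; 0.0738 0.5469]  nu=[-6.5983, 2.1730]  x^+=[-1.3403, 2.6248]  P^+=[0.0768 -0.0260; -0.0260 0.2792]

x_post = [-1.3403, 2.6248]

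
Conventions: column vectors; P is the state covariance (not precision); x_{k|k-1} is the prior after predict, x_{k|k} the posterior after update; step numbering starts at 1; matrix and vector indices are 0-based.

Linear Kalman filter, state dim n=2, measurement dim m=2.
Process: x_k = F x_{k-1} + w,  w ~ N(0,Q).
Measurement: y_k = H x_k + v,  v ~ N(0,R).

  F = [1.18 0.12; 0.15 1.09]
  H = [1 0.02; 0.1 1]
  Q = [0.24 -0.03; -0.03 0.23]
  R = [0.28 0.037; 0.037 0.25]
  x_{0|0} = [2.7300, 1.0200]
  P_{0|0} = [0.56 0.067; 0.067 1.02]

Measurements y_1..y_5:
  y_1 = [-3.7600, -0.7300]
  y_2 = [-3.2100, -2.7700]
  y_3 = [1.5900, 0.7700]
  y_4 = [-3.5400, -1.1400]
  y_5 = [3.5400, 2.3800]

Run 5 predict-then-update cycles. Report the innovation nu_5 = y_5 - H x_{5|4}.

step 1: x^-=[3.3438, 1.5213]  P^-=[1.0534 0.2899; 0.2899 1.4764]  S=[1.3456 0.4624; 0.4624 1.7949]  K=[0.7806 0.0191; -0.0557 0.8530]  nu=[-7.1342, -2.5857]  x^+=[-2.2746, -0.2869]  P^+=[0.2190 0.0118; 0.0118 0.2100]
step 2: x^-=[-2.7184, -0.6539]  P^-=[0.5513 0.0516; 0.0516 0.4883]  S=[0.8336 0.1536; 0.1536 0.7541]  K=[0.6614 0.0068; -0.0488 0.6643]  nu=[-0.4785, -1.8442]  x^+=[-3.0475, -1.8557]  P^+=[0.1853 0.0076; 0.0076 0.1635]
step 3: x^-=[-3.8187, -2.4798]  P^-=[0.5025 0.0342; 0.0342 0.4309]  S=[0.7841 0.1301; 0.1301 0.6928]  K=[0.6416 0.0014; -0.0511 0.6365]  nu=[5.4583, 3.6317]  x^+=[-0.3119, -0.4468]  P^+=[0.1796 0.0061; 0.0061 0.1566]
step 4: x^-=[-0.4217, -0.5338]  P^-=[0.4940 0.0303; 0.0303 0.4221]  S=[0.7754 0.1252; 0.1252 0.6831]  K=[0.6379 -0.0003; -0.0521 0.6319]  nu=[-3.1077, -0.5640]  x^+=[-2.4040, -0.7283]  P^+=[0.1785 0.0057; 0.0057 0.1555]
step 5: x^-=[-2.9241, -1.1545]  P^-=[0.4924 0.0293; 0.0293 0.4206]  S=[0.7737 0.1241; 0.1241 0.6814]  K=[0.6373 -0.0007; -0.0524 0.6311]  nu=[6.4872, 3.8269]  x^+=[1.2072, 0.9209]  P^+=[0.1783 0.0056; 0.0056 0.1553]

innov = [6.4872, 3.8269]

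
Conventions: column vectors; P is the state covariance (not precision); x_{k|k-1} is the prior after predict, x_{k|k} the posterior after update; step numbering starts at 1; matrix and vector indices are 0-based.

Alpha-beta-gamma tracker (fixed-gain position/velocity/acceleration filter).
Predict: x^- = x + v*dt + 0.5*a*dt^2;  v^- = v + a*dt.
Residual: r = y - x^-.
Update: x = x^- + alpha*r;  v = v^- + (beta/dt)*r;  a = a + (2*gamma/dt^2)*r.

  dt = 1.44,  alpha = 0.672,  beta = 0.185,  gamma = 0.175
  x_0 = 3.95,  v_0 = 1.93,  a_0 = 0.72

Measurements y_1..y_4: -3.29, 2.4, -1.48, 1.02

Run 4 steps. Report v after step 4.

step 1: x_pred=7.4757  r=-10.7657  x^+=0.2411  v^+=1.5837  a^+=-1.0971
step 2: x_pred=1.3842  r=1.0158  x^+=2.0668  v^+=0.1343  a^+=-0.9257
step 3: x_pred=1.3005  r=-2.7805  x^+=-0.5680  v^+=-1.5558  a^+=-1.3950
step 4: x_pred=-4.2547  r=5.2747  x^+=-0.7101  v^+=-2.8870  a^+=-0.5047

v_post = -2.8870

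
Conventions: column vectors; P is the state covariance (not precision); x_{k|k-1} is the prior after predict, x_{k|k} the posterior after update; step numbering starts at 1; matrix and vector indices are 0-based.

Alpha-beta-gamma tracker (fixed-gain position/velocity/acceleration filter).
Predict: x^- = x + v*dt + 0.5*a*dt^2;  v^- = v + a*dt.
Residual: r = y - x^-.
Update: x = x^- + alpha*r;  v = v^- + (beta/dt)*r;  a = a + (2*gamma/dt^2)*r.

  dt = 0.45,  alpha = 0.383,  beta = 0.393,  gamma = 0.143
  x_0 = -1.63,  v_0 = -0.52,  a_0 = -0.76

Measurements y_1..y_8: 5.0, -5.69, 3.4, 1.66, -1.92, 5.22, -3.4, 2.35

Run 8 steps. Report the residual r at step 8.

step 1: x_pred=-1.9409  r=6.9409  x^+=0.7174  v^+=5.1998  a^+=9.0430
step 2: x_pred=3.9729  r=-9.6629  x^+=0.2720  v^+=0.8302  a^+=-4.6044
step 3: x_pred=0.1794  r=3.2206  x^+=1.4129  v^+=1.5708  a^+=-0.0558
step 4: x_pred=2.1141  r=-0.4541  x^+=1.9402  v^+=1.1491  a^+=-0.6972
step 5: x_pred=2.3867  r=-4.3067  x^+=0.7372  v^+=-2.9258  a^+=-6.7797
step 6: x_pred=-1.2658  r=6.4858  x^+=1.2183  v^+=-0.3124  a^+=2.3805
step 7: x_pred=1.3187  r=-4.7187  x^+=-0.4886  v^+=-3.3622  a^+=-4.2840
step 8: x_pred=-2.4353  r=4.7853  x^+=-0.6025  v^+=-1.1108  a^+=2.4745

resid = 4.7853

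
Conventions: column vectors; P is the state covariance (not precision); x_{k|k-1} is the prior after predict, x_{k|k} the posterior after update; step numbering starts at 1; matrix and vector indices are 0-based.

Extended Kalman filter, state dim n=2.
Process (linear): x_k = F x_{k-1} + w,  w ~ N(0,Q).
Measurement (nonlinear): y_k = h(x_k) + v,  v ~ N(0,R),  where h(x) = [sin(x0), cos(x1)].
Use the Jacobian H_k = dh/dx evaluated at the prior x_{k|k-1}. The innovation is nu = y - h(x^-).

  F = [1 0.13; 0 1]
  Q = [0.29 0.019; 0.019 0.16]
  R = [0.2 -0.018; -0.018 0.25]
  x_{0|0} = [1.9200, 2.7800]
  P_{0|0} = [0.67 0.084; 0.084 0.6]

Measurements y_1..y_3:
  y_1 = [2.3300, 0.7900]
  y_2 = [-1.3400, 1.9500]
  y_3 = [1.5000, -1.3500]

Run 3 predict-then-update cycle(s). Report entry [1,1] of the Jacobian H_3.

H_jac[1,1] = 0.0436

step 1: x^-=[2.2814, 2.7800]  P^-=[0.9920 0.1810; 0.1810 0.7600]  H_jac=[-0.6523 0.0000; 0.0000 -0.3538]  S=[0.6221 0.0238; 0.0238 0.3451]  K=[-1.0358 -0.1142; -0.1605 -0.7680]  nu=[1.5720, 1.7253]  x^+=[0.4560, 1.2027]  P^+=[0.3144 0.0280; 0.0280 0.5346]
step 2: x^-=[0.6124, 1.2027]  P^-=[0.6208 0.1165; 0.1165 0.6946]  H_jac=[0.8183 0.0000; 0.0000 -0.9330]  S=[0.6156 -0.1069; -0.1069 0.8546]  K=[0.8208 -0.0245; 0.0236 -0.7553]  nu=[-1.9148, 1.5902]  x^+=[-0.9982, -0.0436]  P^+=[0.2012 0.0224; 0.0224 0.2028]
step 3: x^-=[-1.0039, -0.0436]  P^-=[0.5004 0.0678; 0.0678 0.3628]  H_jac=[0.5370 0.0000; 0.0000 0.0436]  S=[0.3443 -0.0164; -0.0164 0.2507]  K=[0.7835 0.0631; 0.1090 0.0703]  nu=[2.3436, -2.3490]  x^+=[0.6840, 0.0469]  P^+=[0.2897 0.0383; 0.0383 0.3578]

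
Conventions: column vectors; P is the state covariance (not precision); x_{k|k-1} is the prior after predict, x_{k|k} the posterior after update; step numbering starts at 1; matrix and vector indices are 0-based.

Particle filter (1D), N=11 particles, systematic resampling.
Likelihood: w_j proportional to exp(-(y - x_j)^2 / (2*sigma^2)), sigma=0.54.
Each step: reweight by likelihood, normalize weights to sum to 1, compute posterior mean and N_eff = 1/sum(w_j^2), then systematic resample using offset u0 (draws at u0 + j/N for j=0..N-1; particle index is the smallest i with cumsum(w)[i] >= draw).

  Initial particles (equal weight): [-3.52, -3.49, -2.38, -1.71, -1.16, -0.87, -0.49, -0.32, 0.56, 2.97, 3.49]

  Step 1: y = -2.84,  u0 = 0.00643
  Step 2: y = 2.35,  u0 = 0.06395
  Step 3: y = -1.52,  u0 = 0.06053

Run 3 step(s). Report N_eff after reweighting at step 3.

step 1: w=[0.2580, 0.2763, 0.3966, 0.0638, 0.0045, 0.0007, 0.0000, 0.0000, 0.0000, 0.0000, 0.0000]  mean=-2.9313  Neff=3.2865  idx=[0, 0, 0, 1, 1, 1, 2, 2, 2, 2, 2]
step 2: w=[0.0000, 0.0000, 0.0000, 0.0000, 0.0000, 0.0000, 0.2000, 0.2000, 0.2000, 0.2000, 0.2000]  mean=-2.3800  Neff=5.0000  idx=[6, 6, 7, 7, 8, 8, 9, 9, 9, 10, 10]
step 3: w=[0.0909, 0.0909, 0.0909, 0.0909, 0.0909, 0.0909, 0.0909, 0.0909, 0.0909, 0.0909, 0.0909]  mean=-2.3800  Neff=11.0000  idx=[0, 1, 2, 3, 4, 5, 6, 7, 8, 9, 10]

N_eff = 11.0000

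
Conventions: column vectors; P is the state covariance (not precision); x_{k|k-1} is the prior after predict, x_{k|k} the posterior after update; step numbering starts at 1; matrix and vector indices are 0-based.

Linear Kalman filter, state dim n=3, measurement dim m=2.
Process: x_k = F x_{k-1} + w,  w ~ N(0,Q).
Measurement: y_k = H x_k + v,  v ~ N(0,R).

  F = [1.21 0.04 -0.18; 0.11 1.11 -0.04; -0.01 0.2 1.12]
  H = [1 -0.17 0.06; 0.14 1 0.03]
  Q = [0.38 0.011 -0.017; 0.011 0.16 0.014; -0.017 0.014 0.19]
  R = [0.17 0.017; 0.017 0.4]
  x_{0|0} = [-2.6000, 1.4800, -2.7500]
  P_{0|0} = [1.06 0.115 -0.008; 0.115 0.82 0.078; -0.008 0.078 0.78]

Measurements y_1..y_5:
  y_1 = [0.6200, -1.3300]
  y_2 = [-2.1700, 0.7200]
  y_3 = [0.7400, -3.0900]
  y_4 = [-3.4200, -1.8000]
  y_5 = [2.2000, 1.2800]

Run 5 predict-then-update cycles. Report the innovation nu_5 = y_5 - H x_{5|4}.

innov = [4.8641, 3.5306]

step 1: x^-=[-2.5918, 1.4668, -2.7580]  P^-=[1.9720 0.3339 -0.1629; 0.3339 1.2056 0.2565; -0.1629 0.2565 1.2360]  S=[2.0430 0.4241; 0.4241 1.7529]  K=[0.9066 0.1258; -0.0827 0.7389; -0.1020 0.1792]  nu=[3.6266, -2.3512]  x^+=[0.4001, -0.5705, -3.5491]  P^+=[0.1684 0.0445 -0.0770; 0.0445 0.2865 0.0455; -0.0770 0.0455 1.1740]
step 2: x^-=[1.1001, -0.4473, -4.0931]  P^-=[0.7023 0.1106 -0.3468; 0.1106 0.5245 0.0720; -0.3468 0.0720 1.6961]  S=[0.8129 0.1278; 0.1278 0.9721]  K=[0.7997 0.0991; -0.0572 0.5652; -0.3354 0.1206]  nu=[-3.1006, 1.1361]  x^+=[-1.2667, 0.3720, -2.9162]  P^+=[0.1527 0.0363 -0.1484; 0.0363 0.2196 0.0153; -0.1484 0.0153 1.6008]
step 3: x^-=[-0.9930, 0.3903, -3.1790]  P^-=[0.7237 0.1086 -0.5323; 0.1086 0.4437 -0.0082; -0.5323 -0.0082 2.2169]  S=[0.8139 0.1320; 0.1320 0.8853]  K=[0.8114 0.0981; -0.0450 0.5248; -0.4979 0.0559]  nu=[1.9901, -3.2459]  x^+=[0.3033, -1.4027, -4.3513]  P^+=[0.1584 0.0371 -0.2079; 0.0371 0.2045 -0.0176; -0.2079 -0.0176 2.0196]
step 4: x^-=[1.0942, -1.3496, -5.1570]  P^-=[0.7720 0.1234 -0.6977; 0.1234 0.4295 -0.0783; -0.6977 -0.0783 2.7283]  S=[0.8402 0.1463; 0.1463 0.8711]  K=[0.8262 0.1029; -0.0355 0.5162; -0.6190 -0.0040]  nu=[-4.4342, -0.4489]  x^+=[-2.6154, -1.4237, -2.4102]  P^+=[0.1645 0.0399 -0.2578; 0.0399 0.2017 -0.0482; -0.2578 -0.0482 2.4055]
step 5: x^-=[-2.7877, -1.7716, -2.9581]  P^-=[0.8159 0.1403 -0.8430; 0.1403 0.4307 -0.1401; -0.8430 -0.1401 3.1996]  S=[0.8639 0.1606; 0.1606 0.8733]  K=[0.8382 0.1083; -0.0281 0.5160; -0.7160 -0.0540]  nu=[4.8641, 3.5306]  x^+=[1.6715, -0.0864, -6.6313]  P^+=[0.1696 0.0428 -0.2997; 0.0428 0.2021 -0.0741; -0.2997 -0.0741 2.7418]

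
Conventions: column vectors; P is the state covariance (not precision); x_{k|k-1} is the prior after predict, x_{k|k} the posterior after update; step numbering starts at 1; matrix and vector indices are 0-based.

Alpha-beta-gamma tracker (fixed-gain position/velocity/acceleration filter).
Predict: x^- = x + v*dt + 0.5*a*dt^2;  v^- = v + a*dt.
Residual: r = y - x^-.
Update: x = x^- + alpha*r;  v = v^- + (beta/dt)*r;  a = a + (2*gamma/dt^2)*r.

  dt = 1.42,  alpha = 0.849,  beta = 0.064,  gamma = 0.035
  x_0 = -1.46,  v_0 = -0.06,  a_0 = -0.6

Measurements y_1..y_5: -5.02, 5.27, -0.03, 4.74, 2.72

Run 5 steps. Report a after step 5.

a_post = 0.0206

step 1: x_pred=-2.1501  r=-2.8699  x^+=-4.5866  v^+=-1.0413  a^+=-0.6996
step 2: x_pred=-6.7707  r=12.0407  x^+=3.4519  v^+=-1.4921  a^+=-0.2816
step 3: x_pred=1.0491  r=-1.0791  x^+=0.1329  v^+=-1.9407  a^+=-0.3191
step 4: x_pred=-2.9445  r=7.6845  x^+=3.5796  v^+=-2.0475  a^+=-0.0523
step 5: x_pred=0.6195  r=2.1005  x^+=2.4028  v^+=-2.0271  a^+=0.0206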